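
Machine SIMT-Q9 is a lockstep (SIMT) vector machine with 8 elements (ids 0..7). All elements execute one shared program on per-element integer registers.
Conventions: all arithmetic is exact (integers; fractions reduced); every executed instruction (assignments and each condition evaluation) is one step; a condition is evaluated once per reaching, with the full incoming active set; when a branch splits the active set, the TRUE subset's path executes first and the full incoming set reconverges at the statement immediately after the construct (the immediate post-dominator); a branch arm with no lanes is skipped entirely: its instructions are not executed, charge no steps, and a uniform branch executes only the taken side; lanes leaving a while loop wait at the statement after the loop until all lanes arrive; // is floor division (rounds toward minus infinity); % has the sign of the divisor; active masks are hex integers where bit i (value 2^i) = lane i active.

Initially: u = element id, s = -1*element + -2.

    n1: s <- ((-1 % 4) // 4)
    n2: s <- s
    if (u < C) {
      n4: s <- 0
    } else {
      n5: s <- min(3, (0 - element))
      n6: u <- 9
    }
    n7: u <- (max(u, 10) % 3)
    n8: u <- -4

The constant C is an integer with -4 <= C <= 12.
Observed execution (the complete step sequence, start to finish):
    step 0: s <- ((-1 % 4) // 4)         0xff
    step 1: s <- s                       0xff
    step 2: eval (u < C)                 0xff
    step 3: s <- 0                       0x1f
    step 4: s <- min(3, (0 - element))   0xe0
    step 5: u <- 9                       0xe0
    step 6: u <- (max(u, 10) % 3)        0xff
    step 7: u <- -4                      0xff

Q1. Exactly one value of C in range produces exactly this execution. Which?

Answer: C = 5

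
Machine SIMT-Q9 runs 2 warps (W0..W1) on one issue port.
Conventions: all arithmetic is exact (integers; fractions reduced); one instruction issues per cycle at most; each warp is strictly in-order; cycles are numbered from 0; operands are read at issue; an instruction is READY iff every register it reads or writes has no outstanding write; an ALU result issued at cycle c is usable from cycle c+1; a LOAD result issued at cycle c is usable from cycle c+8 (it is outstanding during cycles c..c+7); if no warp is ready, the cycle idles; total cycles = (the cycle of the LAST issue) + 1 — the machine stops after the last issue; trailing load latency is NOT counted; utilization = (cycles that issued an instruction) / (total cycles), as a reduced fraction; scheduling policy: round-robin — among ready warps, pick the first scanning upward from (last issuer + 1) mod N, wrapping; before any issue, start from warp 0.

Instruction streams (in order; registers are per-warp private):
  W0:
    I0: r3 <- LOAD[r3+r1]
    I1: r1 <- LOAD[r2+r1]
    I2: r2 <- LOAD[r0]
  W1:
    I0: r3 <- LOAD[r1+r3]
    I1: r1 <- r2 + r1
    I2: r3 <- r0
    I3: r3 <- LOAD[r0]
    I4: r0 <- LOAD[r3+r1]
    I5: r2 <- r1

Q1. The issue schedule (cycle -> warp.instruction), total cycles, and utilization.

cycle 0: W0.I0
cycle 1: W1.I0
cycle 2: W0.I1
cycle 3: W1.I1
cycle 4: W0.I2
cycle 5: idle
cycle 6: idle
cycle 7: idle
cycle 8: idle
cycle 9: W1.I2
cycle 10: W1.I3
cycle 11: idle
cycle 12: idle
cycle 13: idle
cycle 14: idle
cycle 15: idle
cycle 16: idle
cycle 17: idle
cycle 18: W1.I4
cycle 19: W1.I5

Answer: 20 cycles, utilization 9/20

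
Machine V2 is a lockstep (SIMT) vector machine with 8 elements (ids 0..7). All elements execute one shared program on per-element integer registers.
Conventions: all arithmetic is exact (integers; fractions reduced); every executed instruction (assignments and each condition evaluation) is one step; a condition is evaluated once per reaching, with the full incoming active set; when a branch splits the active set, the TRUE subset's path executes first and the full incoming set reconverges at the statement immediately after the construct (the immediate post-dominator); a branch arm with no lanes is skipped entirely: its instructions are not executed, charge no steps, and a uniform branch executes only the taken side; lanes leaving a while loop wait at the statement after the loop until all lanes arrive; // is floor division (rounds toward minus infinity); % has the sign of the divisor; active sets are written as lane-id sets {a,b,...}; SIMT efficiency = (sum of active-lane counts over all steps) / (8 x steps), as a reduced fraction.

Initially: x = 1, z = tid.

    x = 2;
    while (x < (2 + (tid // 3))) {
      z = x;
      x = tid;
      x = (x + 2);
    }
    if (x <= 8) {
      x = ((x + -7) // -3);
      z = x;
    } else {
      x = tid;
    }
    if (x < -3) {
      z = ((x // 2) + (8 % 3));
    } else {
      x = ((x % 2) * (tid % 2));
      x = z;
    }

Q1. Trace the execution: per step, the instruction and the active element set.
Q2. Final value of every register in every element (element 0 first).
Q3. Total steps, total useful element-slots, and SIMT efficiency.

step 0: x <- 2                       {0,1,2,3,4,5,6,7}
step 1: eval (x < (2 + (tid // 3)))  {0,1,2,3,4,5,6,7}
step 2: z <- x                       {3,4,5,6,7}
step 3: x <- tid                     {3,4,5,6,7}
step 4: x <- (x + 2)                 {3,4,5,6,7}
step 5: eval (x < (2 + (tid // 3)))  {3,4,5,6,7}
step 6: eval (x <= 8)                {0,1,2,3,4,5,6,7}
step 7: x <- ((x + -7) // -3)        {0,1,2,3,4,5,6}
step 8: z <- x                       {0,1,2,3,4,5,6}
step 9: x <- tid                     {7}
step 10: eval (x < -3)                {0,1,2,3,4,5,6,7}
step 11: x <- ((x % 2) * (tid % 2))   {0,1,2,3,4,5,6,7}
step 12: x <- z                       {0,1,2,3,4,5,6,7}

Answer: 13 steps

x: 1,1,1,0,0,0,-1,2
z: 1,1,1,0,0,0,-1,2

steps = 13; useful = 83; efficiency = 83/104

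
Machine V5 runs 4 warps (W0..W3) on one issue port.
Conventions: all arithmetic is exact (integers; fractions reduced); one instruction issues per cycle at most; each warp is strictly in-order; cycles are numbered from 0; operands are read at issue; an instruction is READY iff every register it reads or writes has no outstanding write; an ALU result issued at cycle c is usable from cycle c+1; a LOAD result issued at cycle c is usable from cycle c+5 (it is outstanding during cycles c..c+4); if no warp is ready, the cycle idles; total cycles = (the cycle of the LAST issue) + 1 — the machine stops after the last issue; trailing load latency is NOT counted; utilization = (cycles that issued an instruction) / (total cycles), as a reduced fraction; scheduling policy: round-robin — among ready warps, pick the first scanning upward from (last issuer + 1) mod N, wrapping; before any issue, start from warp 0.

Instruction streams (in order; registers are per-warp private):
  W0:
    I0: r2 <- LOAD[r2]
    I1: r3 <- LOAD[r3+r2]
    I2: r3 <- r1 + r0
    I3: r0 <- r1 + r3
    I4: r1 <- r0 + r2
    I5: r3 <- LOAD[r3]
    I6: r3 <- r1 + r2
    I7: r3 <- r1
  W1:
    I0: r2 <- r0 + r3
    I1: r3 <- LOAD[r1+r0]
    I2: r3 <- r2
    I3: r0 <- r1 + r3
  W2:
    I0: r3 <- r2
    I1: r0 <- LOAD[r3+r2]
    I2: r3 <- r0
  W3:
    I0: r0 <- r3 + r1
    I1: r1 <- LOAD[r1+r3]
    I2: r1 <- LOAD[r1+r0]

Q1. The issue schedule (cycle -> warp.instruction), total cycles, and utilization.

cycle 0: W0.I0
cycle 1: W1.I0
cycle 2: W2.I0
cycle 3: W3.I0
cycle 4: W1.I1
cycle 5: W2.I1
cycle 6: W3.I1
cycle 7: W0.I1
cycle 8: idle
cycle 9: W1.I2
cycle 10: W2.I2
cycle 11: W3.I2
cycle 12: W0.I2
cycle 13: W1.I3
cycle 14: W0.I3
cycle 15: W0.I4
cycle 16: W0.I5
cycle 17: idle
cycle 18: idle
cycle 19: idle
cycle 20: idle
cycle 21: W0.I6
cycle 22: W0.I7

Answer: 23 cycles, utilization 18/23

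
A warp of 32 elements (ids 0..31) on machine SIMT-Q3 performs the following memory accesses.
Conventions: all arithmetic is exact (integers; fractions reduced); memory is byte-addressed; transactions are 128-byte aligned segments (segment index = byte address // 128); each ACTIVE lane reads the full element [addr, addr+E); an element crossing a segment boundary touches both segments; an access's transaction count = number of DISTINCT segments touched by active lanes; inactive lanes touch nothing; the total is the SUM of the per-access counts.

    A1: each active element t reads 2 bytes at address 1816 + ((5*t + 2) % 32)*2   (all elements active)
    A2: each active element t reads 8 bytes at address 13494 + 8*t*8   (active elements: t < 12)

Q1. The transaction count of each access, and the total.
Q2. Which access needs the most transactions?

A1: 1 transaction
A2: 6 transactions

Answer: 1,6; total 7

Answer: A2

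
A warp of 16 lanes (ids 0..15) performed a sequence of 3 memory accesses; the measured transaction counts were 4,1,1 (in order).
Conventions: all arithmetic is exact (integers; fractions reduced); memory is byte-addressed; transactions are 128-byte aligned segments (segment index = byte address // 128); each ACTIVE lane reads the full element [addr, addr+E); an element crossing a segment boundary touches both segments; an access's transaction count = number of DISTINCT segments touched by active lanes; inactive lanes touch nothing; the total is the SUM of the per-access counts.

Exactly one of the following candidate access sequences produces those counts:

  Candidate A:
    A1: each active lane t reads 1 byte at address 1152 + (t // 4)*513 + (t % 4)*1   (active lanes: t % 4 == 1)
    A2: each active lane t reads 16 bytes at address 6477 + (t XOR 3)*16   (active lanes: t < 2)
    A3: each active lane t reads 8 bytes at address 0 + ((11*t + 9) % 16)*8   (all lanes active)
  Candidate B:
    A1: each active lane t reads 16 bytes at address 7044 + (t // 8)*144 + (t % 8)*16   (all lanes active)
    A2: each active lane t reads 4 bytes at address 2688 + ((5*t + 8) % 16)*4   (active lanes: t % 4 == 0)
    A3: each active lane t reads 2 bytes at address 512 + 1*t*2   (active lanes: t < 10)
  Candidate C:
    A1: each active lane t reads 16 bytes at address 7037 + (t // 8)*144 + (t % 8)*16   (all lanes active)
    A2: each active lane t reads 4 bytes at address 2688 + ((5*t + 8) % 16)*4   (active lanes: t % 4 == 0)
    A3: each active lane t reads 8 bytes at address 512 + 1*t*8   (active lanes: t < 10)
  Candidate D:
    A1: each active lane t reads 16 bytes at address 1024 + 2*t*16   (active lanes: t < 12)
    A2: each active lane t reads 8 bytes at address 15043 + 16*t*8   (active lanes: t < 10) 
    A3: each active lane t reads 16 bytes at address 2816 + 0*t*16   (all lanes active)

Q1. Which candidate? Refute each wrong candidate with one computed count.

A: A2 gives 2 transactions, not 1
B: A1 gives 3 transactions, not 4
D: A1 gives 3 transactions, not 4
C: all counts match (4,1,1)

Answer: C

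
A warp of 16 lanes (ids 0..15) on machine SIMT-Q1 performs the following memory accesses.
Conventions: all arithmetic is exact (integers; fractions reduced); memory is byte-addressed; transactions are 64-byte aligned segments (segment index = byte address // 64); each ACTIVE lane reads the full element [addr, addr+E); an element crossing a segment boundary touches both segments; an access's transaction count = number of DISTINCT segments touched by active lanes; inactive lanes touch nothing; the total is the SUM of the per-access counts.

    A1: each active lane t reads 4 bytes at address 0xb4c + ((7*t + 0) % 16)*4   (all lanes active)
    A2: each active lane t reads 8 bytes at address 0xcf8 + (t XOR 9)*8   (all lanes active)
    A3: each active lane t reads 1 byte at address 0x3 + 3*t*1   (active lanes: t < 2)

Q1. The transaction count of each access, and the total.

A1: 2 transactions
A2: 3 transactions
A3: 1 transaction

Answer: 2,3,1; total 6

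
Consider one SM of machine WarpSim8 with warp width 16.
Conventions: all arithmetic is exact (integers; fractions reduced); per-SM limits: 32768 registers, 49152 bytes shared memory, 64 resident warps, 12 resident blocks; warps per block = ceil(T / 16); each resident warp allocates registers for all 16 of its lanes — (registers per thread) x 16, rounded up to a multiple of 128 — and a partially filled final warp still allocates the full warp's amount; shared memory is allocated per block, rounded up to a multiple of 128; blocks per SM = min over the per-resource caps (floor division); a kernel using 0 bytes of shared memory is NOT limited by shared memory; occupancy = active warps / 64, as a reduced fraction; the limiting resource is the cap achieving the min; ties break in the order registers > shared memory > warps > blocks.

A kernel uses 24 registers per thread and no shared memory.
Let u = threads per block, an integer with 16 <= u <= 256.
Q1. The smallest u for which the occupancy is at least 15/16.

Answer: u = 65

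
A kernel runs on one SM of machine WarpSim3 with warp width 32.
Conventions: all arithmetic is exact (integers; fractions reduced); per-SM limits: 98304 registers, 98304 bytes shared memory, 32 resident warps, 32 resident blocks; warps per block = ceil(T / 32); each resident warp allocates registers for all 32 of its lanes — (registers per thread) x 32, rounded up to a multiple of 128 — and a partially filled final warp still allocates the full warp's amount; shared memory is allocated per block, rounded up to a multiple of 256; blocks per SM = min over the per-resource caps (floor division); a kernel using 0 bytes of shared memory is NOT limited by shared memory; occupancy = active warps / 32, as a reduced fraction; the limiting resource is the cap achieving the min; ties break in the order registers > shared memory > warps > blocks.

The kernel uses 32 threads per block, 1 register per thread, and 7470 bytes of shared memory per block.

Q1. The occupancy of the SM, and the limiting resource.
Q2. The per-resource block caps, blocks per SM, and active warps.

Answer: occupancy 3/8, limited by shared memory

registers: 768 blocks
shared memory: 12 blocks
warps: 32 blocks
blocks: 32 blocks

Answer: 12 blocks, 12 active warps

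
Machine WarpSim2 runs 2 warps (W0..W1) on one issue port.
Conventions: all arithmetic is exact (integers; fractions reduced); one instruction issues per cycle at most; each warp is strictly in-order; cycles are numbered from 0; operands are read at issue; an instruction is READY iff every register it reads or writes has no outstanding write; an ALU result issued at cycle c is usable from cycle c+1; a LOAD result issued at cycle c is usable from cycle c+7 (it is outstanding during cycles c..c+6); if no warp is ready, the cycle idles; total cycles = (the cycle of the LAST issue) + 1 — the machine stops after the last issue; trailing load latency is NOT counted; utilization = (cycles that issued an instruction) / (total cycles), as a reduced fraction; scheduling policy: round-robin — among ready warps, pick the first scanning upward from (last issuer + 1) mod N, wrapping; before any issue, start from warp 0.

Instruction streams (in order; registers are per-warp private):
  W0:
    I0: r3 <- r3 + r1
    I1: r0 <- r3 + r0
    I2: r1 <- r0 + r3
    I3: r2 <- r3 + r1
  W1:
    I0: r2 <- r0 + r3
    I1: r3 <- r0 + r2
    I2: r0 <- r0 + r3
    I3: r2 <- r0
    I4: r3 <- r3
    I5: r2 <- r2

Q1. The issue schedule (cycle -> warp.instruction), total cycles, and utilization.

cycle 0: W0.I0
cycle 1: W1.I0
cycle 2: W0.I1
cycle 3: W1.I1
cycle 4: W0.I2
cycle 5: W1.I2
cycle 6: W0.I3
cycle 7: W1.I3
cycle 8: W1.I4
cycle 9: W1.I5

Answer: 10 cycles, utilization 1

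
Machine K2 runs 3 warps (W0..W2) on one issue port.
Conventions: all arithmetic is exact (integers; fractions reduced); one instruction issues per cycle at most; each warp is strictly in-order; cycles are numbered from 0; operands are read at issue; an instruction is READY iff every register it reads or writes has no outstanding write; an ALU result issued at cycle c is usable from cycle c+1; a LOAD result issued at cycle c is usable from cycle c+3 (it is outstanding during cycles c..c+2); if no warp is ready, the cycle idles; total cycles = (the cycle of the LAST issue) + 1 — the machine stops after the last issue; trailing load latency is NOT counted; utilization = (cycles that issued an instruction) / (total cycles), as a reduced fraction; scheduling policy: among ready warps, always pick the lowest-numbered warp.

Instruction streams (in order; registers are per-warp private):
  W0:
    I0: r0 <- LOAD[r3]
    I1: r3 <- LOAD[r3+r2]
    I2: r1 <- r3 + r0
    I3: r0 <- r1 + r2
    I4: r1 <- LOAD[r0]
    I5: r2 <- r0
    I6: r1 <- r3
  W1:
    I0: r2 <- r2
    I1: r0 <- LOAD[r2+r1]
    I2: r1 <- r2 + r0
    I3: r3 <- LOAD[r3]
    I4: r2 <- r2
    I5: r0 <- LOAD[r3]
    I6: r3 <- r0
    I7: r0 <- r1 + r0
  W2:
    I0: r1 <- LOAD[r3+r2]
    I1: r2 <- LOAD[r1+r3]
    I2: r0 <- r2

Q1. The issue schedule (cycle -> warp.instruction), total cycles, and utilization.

cycle 0: W0.I0
cycle 1: W0.I1
cycle 2: W1.I0
cycle 3: W1.I1
cycle 4: W0.I2
cycle 5: W0.I3
cycle 6: W0.I4
cycle 7: W0.I5
cycle 8: W1.I2
cycle 9: W0.I6
cycle 10: W1.I3
cycle 11: W1.I4
cycle 12: W2.I0
cycle 13: W1.I5
cycle 14: idle
cycle 15: W2.I1
cycle 16: W1.I6
cycle 17: W1.I7
cycle 18: W2.I2

Answer: 19 cycles, utilization 18/19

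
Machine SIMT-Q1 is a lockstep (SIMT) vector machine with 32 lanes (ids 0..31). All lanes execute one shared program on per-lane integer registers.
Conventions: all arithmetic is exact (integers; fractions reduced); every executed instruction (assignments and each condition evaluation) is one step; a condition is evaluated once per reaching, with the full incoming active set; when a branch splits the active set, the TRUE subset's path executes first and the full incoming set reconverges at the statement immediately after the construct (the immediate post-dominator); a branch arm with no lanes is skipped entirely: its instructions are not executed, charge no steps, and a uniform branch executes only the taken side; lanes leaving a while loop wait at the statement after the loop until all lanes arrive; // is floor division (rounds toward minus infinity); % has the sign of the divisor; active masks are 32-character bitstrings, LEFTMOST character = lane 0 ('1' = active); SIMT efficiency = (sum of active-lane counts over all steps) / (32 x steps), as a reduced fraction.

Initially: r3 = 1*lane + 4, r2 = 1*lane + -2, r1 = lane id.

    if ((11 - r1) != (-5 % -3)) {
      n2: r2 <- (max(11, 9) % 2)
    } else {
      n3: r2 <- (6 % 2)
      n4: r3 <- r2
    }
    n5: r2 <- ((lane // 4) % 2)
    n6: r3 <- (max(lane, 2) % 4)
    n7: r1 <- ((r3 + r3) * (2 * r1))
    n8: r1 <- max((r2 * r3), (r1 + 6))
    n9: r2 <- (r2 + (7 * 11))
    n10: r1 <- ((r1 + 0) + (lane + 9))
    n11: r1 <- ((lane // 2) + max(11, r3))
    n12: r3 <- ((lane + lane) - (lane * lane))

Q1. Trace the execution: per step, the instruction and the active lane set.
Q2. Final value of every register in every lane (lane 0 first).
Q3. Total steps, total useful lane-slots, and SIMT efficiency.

step 0: eval ((11 - r1) != (-5 % -3)) 11111111111111111111111111111111
step 1: r2 <- (max(11, 9) % 2)       11111111111110111111111111111111
step 2: r2 <- (6 % 2)                00000000000001000000000000000000
step 3: r3 <- r2                     00000000000001000000000000000000
step 4: r2 <- ((lane // 4) % 2)      11111111111111111111111111111111
step 5: r3 <- (max(lane, 2) % 4)     11111111111111111111111111111111
step 6: r1 <- ((r3 + r3) * (2 * r1)) 11111111111111111111111111111111
step 7: r1 <- max((r2 * r3), (r1 + 6)) 11111111111111111111111111111111
step 8: r2 <- (r2 + (7 * 11))        11111111111111111111111111111111
step 9: r1 <- ((r1 + 0) + (lane + 9)) 11111111111111111111111111111111
step 10: r1 <- ((lane // 2) + max(11, r3)) 11111111111111111111111111111111
step 11: r3 <- ((lane + lane) - (lane * lane)) 11111111111111111111111111111111

Answer: 12 steps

r3: 0,1,0,-3,-8,-15,-24,-35,-48,-63,-80,-99,-120,-143,-168,-195,-224,-255,-288,-323,-360,-399,-440,-483,-528,-575,-624,-675,-728,-783,-840,-899
r2: 77,77,77,77,78,78,78,78,77,77,77,77,78,78,78,78,77,77,77,77,78,78,78,78,77,77,77,77,78,78,78,78
r1: 11,11,12,12,13,13,14,14,15,15,16,16,17,17,18,18,19,19,20,20,21,21,22,22,23,23,24,24,25,25,26,26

steps = 12; useful = 321; efficiency = 321/384 = 107/128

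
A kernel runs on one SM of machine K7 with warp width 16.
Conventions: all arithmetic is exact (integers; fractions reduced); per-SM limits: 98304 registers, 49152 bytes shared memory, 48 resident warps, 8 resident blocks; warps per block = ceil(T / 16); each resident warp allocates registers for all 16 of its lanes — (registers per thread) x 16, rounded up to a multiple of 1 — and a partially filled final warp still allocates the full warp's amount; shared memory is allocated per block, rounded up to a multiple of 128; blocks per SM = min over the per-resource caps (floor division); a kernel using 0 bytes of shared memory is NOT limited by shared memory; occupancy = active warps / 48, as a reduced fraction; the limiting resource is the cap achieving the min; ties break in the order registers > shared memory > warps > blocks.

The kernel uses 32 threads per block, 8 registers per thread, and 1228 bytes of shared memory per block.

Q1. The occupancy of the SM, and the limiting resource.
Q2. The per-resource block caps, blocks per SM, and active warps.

Answer: occupancy 1/3, limited by blocks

registers: 384 blocks
shared memory: 38 blocks
warps: 24 blocks
blocks: 8 blocks

Answer: 8 blocks, 16 active warps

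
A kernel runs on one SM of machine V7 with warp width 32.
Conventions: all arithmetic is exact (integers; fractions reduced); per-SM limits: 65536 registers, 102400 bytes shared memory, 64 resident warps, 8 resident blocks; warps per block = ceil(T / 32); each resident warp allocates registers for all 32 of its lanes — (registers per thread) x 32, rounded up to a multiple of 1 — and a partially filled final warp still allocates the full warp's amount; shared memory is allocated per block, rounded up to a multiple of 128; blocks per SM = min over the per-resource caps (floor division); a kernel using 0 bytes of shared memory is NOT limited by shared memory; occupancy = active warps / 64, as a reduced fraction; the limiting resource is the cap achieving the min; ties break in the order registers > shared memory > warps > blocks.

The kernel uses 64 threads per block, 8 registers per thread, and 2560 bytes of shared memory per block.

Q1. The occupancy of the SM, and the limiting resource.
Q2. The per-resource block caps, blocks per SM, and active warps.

Answer: occupancy 1/4, limited by blocks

registers: 128 blocks
shared memory: 40 blocks
warps: 32 blocks
blocks: 8 blocks

Answer: 8 blocks, 16 active warps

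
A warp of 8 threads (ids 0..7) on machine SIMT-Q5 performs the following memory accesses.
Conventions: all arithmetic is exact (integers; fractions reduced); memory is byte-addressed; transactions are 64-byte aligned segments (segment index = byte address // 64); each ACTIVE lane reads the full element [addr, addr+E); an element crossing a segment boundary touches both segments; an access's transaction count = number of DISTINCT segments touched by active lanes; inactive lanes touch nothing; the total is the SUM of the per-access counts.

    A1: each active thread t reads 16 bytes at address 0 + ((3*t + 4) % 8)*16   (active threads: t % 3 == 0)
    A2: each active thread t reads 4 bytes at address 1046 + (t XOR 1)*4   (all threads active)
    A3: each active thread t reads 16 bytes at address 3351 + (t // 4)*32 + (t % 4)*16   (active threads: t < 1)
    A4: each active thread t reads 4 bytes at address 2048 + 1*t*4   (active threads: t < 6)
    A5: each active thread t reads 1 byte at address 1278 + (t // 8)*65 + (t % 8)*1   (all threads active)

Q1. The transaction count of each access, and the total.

A1: 1 transaction
A2: 1 transaction
A3: 1 transaction
A4: 1 transaction
A5: 2 transactions

Answer: 1,1,1,1,2; total 6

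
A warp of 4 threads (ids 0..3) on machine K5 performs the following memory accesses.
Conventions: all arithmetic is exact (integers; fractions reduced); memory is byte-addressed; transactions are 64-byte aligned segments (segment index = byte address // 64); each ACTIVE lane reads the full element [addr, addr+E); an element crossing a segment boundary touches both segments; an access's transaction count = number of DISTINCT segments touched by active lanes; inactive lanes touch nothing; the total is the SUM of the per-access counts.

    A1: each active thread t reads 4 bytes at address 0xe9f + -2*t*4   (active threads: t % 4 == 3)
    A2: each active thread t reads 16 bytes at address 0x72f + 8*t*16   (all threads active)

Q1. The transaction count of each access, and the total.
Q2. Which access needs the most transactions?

A1: 1 transaction
A2: 4 transactions

Answer: 1,4; total 5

Answer: A2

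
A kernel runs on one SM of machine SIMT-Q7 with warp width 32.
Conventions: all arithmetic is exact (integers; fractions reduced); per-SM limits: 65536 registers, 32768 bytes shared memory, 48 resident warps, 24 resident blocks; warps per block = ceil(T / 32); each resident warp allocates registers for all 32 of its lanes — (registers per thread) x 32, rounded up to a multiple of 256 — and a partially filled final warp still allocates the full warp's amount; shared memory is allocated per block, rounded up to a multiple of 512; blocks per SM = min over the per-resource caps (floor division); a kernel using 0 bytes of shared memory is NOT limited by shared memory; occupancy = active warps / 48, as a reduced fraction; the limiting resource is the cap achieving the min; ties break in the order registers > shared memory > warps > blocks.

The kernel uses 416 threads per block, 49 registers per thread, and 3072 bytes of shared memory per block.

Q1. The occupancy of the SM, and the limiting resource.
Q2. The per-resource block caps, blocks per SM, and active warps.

Answer: occupancy 13/24, limited by registers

registers: 2 blocks
shared memory: 10 blocks
warps: 3 blocks
blocks: 24 blocks

Answer: 2 blocks, 26 active warps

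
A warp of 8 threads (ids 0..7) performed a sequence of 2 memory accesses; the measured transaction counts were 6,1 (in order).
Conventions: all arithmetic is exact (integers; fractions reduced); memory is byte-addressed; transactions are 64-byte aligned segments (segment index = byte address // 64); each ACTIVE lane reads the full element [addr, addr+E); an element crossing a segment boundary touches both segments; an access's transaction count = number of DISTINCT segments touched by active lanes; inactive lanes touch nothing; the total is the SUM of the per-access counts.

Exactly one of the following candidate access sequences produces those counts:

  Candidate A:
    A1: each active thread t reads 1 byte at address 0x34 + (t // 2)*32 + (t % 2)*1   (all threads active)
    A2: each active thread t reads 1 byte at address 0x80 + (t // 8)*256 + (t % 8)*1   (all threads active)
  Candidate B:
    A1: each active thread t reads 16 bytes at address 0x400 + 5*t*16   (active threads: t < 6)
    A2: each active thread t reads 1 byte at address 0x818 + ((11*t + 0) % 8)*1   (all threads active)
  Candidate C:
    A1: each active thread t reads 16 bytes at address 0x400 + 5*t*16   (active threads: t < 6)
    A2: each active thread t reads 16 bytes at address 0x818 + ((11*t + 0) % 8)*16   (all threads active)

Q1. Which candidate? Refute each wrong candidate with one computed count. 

A: A1 gives 3 transactions, not 6
C: A2 gives 3 transactions, not 1
B: all counts match (6,1)

Answer: B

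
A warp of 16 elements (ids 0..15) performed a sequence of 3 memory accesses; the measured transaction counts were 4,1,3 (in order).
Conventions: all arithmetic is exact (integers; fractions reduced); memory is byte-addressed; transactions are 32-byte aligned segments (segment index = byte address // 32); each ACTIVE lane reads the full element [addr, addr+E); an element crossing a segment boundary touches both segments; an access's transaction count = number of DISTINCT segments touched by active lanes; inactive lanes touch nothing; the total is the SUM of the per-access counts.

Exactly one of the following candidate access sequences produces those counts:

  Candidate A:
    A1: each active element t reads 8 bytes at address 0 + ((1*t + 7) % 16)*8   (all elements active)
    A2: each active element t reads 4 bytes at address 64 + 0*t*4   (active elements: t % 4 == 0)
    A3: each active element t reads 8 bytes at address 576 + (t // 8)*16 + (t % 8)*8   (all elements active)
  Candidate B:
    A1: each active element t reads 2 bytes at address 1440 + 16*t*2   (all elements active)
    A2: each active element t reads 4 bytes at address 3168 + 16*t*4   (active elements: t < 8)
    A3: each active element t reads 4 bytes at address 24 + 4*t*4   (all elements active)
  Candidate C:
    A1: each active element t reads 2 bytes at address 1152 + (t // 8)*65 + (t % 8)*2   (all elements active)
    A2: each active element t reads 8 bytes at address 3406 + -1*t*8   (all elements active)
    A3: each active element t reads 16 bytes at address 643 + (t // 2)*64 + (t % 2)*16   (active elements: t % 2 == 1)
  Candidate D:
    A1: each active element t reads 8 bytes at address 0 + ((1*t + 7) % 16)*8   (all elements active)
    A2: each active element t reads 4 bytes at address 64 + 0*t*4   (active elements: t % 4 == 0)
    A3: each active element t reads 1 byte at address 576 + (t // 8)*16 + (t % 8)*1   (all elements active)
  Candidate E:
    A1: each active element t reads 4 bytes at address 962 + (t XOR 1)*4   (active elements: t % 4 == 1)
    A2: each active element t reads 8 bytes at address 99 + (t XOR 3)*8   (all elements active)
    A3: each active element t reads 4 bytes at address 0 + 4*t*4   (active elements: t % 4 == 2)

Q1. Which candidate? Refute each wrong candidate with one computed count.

B: A1 gives 16 transactions, not 4
C: A1 gives 2 transactions, not 4
D: A3 gives 1 transaction, not 3
E: A1 gives 2 transactions, not 4
A: all counts match (4,1,3)

Answer: A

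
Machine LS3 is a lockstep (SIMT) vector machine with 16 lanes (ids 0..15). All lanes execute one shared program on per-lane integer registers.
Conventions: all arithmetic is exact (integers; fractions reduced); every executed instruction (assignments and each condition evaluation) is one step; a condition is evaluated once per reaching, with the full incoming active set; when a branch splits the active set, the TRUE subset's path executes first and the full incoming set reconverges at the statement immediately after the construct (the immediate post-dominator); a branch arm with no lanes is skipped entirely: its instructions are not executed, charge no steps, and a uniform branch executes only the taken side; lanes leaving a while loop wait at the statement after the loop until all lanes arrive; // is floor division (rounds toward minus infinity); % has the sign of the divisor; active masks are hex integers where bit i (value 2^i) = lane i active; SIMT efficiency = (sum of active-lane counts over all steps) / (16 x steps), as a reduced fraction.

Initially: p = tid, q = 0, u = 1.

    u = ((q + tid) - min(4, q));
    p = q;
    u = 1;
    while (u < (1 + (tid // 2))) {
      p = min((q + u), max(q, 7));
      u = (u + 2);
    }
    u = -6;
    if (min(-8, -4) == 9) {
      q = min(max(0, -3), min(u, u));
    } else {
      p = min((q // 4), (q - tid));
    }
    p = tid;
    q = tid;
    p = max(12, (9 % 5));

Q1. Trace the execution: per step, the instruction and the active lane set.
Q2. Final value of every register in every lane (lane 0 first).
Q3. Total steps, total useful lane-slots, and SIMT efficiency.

step 0: u <- ((q + tid) - min(4, q)) 0xffff
step 1: p <- q                       0xffff
step 2: u <- 1                       0xffff
step 3: eval (u < (1 + (tid // 2)))  0xffff
step 4: p <- min((q + u), max(q, 7)) 0xfffc
step 5: u <- (u + 2)                 0xfffc
step 6: eval (u < (1 + (tid // 2)))  0xfffc
step 7: p <- min((q + u), max(q, 7)) 0xffc0
step 8: u <- (u + 2)                 0xffc0
step 9: eval (u < (1 + (tid // 2)))  0xffc0
step 10: p <- min((q + u), max(q, 7)) 0xfc00
step 11: u <- (u + 2)                 0xfc00
step 12: eval (u < (1 + (tid // 2)))  0xfc00
step 13: p <- min((q + u), max(q, 7)) 0xc000
step 14: u <- (u + 2)                 0xc000
step 15: eval (u < (1 + (tid // 2)))  0xc000
step 16: u <- -6                      0xffff
step 17: eval (min(-8, -4) == 9)      0xffff
step 18: p <- min((q // 4), (q - tid)) 0xffff
step 19: p <- tid                     0xffff
step 20: q <- tid                     0xffff
step 21: p <- max(12, (9 % 5))        0xffff

Answer: 22 steps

p: 12,12,12,12,12,12,12,12,12,12,12,12,12,12,12,12
q: 0,1,2,3,4,5,6,7,8,9,10,11,12,13,14,15
u: -6,-6,-6,-6,-6,-6,-6,-6,-6,-6,-6,-6,-6,-6,-6,-6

steps = 22; useful = 256; efficiency = 256/352 = 8/11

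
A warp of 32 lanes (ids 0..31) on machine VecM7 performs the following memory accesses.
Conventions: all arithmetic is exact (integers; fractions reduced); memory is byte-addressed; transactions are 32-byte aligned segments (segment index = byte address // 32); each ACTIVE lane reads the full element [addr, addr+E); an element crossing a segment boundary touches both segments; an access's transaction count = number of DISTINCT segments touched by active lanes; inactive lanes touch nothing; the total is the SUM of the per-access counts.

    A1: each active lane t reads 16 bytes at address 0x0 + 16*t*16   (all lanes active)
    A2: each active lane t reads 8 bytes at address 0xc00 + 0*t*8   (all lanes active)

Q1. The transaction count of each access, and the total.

A1: 32 transactions
A2: 1 transaction

Answer: 32,1; total 33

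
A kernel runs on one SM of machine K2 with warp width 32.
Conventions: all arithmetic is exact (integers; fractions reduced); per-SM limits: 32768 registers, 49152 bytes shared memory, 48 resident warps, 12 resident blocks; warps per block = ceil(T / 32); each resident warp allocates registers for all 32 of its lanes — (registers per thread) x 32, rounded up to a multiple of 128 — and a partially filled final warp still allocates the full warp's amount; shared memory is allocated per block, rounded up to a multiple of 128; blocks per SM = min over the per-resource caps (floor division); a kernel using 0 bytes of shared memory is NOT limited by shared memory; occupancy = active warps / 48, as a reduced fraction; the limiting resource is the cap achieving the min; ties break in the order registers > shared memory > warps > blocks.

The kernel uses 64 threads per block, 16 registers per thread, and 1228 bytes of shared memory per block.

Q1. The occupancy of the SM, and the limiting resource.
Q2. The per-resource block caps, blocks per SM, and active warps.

Answer: occupancy 1/2, limited by blocks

registers: 32 blocks
shared memory: 38 blocks
warps: 24 blocks
blocks: 12 blocks

Answer: 12 blocks, 24 active warps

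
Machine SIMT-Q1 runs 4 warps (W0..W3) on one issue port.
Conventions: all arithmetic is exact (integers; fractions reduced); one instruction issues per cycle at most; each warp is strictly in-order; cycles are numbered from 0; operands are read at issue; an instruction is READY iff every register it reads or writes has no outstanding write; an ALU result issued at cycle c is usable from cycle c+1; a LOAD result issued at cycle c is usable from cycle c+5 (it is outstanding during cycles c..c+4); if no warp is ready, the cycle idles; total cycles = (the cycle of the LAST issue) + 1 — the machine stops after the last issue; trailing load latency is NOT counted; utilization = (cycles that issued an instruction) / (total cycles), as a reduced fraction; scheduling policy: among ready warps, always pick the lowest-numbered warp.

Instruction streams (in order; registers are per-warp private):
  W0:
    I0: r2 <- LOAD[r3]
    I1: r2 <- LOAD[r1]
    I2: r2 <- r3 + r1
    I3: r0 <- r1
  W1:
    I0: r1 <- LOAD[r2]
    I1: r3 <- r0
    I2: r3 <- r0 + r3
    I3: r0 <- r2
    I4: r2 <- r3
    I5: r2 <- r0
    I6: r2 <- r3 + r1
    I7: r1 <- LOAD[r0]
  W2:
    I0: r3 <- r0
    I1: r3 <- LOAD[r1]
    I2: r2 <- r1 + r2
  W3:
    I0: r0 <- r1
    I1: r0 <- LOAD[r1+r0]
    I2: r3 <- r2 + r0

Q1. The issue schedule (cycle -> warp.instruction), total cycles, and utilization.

cycle 0: W0.I0
cycle 1: W1.I0
cycle 2: W1.I1
cycle 3: W1.I2
cycle 4: W1.I3
cycle 5: W0.I1
cycle 6: W1.I4
cycle 7: W1.I5
cycle 8: W1.I6
cycle 9: W1.I7
cycle 10: W0.I2
cycle 11: W0.I3
cycle 12: W2.I0
cycle 13: W2.I1
cycle 14: W2.I2
cycle 15: W3.I0
cycle 16: W3.I1
cycle 17: idle
cycle 18: idle
cycle 19: idle
cycle 20: idle
cycle 21: W3.I2

Answer: 22 cycles, utilization 9/11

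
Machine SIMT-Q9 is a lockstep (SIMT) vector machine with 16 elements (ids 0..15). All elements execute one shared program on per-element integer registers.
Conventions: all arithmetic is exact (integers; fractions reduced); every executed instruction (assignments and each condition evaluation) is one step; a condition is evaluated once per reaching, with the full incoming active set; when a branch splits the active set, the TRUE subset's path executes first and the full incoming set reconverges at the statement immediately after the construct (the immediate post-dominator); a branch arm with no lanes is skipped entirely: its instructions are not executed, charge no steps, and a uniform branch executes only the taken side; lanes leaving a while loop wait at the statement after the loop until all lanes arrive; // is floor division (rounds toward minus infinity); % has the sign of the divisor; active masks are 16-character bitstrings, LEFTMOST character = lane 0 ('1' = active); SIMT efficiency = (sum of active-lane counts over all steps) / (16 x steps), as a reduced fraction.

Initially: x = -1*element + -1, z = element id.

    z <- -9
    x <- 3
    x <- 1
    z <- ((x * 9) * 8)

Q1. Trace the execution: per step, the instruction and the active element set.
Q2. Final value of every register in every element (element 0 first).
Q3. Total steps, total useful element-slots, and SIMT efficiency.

step 0: z <- -9                      1111111111111111
step 1: x <- 3                       1111111111111111
step 2: x <- 1                       1111111111111111
step 3: z <- ((x * 9) * 8)           1111111111111111

Answer: 4 steps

x: 1,1,1,1,1,1,1,1,1,1,1,1,1,1,1,1
z: 72,72,72,72,72,72,72,72,72,72,72,72,72,72,72,72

steps = 4; useful = 64; efficiency = 64/64 = 1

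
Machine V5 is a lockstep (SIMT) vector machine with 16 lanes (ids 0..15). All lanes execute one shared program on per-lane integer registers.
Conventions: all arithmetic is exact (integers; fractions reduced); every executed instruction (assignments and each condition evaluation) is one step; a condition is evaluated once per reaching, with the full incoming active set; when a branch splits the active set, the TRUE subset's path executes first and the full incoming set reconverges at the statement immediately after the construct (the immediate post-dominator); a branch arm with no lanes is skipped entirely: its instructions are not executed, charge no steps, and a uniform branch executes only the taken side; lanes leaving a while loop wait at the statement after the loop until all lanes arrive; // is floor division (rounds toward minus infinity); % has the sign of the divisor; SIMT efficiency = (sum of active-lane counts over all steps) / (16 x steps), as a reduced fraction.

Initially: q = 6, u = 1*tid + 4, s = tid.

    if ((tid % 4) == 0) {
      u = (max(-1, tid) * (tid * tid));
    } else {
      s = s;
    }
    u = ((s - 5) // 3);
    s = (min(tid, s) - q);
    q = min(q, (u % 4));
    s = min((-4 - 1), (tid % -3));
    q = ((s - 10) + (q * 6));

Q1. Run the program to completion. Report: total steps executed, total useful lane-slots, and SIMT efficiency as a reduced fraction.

Answer: 8 steps, 112 useful, 7/8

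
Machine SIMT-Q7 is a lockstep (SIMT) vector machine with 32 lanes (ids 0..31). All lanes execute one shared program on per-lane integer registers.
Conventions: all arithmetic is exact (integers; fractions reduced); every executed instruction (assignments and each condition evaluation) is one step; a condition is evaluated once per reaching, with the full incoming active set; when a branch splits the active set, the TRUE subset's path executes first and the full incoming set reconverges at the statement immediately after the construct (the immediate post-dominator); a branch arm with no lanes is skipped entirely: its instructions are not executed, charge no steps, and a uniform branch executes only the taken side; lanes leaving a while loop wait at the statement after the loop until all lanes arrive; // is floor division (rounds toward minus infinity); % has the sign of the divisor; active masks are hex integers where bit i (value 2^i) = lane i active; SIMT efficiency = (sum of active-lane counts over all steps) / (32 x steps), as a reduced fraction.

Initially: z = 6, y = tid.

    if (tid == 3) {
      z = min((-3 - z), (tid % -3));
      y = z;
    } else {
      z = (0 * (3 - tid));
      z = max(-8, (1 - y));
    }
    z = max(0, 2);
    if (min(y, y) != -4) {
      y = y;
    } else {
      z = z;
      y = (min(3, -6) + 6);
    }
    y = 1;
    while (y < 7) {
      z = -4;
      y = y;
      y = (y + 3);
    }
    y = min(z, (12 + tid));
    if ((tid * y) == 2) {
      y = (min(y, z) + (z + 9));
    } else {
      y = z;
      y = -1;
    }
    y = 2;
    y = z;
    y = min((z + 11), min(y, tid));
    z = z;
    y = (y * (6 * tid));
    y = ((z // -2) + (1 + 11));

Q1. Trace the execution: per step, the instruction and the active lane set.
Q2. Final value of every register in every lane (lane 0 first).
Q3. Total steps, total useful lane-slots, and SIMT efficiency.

step 0: eval (tid == 3)              0xffffffff
step 1: z <- min((-3 - z), (tid % -3)) 0x00000008
step 2: y <- z                       0x00000008
step 3: z <- (0 * (3 - tid))         0xfffffff7
step 4: z <- max(-8, (1 - y))        0xfffffff7
step 5: z <- max(0, 2)               0xffffffff
step 6: eval (min(y, y) != -4)       0xffffffff
step 7: y <- y                       0xffffffff
step 8: y <- 1                       0xffffffff
step 9: eval (y < 7)                 0xffffffff
step 10: z <- -4                      0xffffffff
step 11: y <- y                       0xffffffff
step 12: y <- (y + 3)                 0xffffffff
step 13: eval (y < 7)                 0xffffffff
step 14: z <- -4                      0xffffffff
step 15: y <- y                       0xffffffff
step 16: y <- (y + 3)                 0xffffffff
step 17: eval (y < 7)                 0xffffffff
step 18: y <- min(z, (12 + tid))      0xffffffff
step 19: eval ((tid * y) == 2)        0xffffffff
step 20: y <- z                       0xffffffff
step 21: y <- -1                      0xffffffff
step 22: y <- 2                       0xffffffff
step 23: y <- z                       0xffffffff
step 24: y <- min((z + 11), min(y, tid)) 0xffffffff
step 25: z <- z                       0xffffffff
step 26: y <- (y * (6 * tid))         0xffffffff
step 27: y <- ((z // -2) + (1 + 11))  0xffffffff

Answer: 28 steps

z: -4,-4,-4,-4,-4,-4,-4,-4,-4,-4,-4,-4,-4,-4,-4,-4,-4,-4,-4,-4,-4,-4,-4,-4,-4,-4,-4,-4,-4,-4,-4,-4
y: 14,14,14,14,14,14,14,14,14,14,14,14,14,14,14,14,14,14,14,14,14,14,14,14,14,14,14,14,14,14,14,14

steps = 28; useful = 832; efficiency = 832/896 = 13/14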